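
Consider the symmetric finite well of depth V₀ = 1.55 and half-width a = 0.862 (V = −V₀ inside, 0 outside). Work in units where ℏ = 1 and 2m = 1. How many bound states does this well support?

The dimensionless depth is z₀ = a√(2mV₀)/ℏ = 0.862 × √(1.550) = 1.073.
The even/odd transcendental equations gain one root per π/2 in z₀, giving N = 1 + ⌊2z₀/π⌋ = 1 + ⌊0.6832⌋ = 1.

N = 1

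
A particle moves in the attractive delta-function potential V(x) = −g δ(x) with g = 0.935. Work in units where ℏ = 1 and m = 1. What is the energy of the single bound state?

E = -0.437

For x ≠ 0 the bound state is ψ ∝ e^{−κ|x|}; integrating the TISE across the delta gives the cusp condition 2κ = 2mg/ℏ², so κ = 0.9350.
Then E = −ℏ²κ²/(2m) = −mg²/(2ℏ²) = -0.4371.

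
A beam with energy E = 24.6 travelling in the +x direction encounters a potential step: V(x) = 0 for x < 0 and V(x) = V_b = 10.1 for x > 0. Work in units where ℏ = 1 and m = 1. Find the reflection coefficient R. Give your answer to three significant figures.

R = 0.0173

The wavenumbers are k₁ = √(2mE)/ℏ = 7.014 on the left and k₂ = √(2m(E − V_b))/ℏ = 5.385 on the right.
Continuity of ψ and ψ′ at the step yields the reflection amplitude r = (k₁ − k₂)/(k₁ + k₂) = 0.1314; thus R = |r|² = 0.01726, T = 0.9827.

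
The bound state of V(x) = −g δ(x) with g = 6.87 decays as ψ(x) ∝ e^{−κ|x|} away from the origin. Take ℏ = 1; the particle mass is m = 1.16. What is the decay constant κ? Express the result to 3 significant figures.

Integrate −(ℏ²/2m)ψ'' − gδ(x)ψ = Eψ from −ε to +ε: the ψ'' term gives ψ'(0⁺) − ψ'(0⁻) and the δ term gives −(2mg/ℏ²)ψ(0).
With ψ ∝ e^{−κ|x|} this yields −2κ = −2mg/ℏ², so κ = mg/ℏ² = 7.969.

κ = 7.97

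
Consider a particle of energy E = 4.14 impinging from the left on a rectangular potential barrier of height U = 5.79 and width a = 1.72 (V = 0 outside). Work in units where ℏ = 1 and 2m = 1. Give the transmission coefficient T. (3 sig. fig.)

Since E < U the interior solution is evanescent with decay constant κ = √(2m(U − E))/ℏ = 1.285.
κa = 2.209, sinh(κa) = 4.500.
Matching ψ, ψ′ at both faces gives T = [1 + U² sinh²(κa) / (4E(U − E))]⁻¹ = 1/25.85 = 0.0387.

T = 0.0387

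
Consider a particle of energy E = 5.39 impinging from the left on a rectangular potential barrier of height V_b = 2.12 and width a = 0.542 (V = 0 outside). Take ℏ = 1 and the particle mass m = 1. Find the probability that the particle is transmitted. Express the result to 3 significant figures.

T = 0.942

E > V_b: inside the barrier k₂ = √(2m(E − V_b))/ℏ = 2.557, k₂a = 1.386.
T = [1 + V_b² sin²(k₂a) / (4E(E − V_b))]⁻¹ = 1/1.062 = 0.942.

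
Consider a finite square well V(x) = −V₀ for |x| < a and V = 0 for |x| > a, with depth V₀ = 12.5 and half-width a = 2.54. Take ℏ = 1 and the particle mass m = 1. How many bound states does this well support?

N = 9

The dimensionless depth is z₀ = a√(2mV₀)/ℏ = 2.54 × √(25.00) = 12.70.
A new bound state (alternating even/odd) appears each time z₀ passes a multiple of π/2, so N = ⌊2z₀/π⌋ + 1 = ⌊8.085⌋ + 1 = 9.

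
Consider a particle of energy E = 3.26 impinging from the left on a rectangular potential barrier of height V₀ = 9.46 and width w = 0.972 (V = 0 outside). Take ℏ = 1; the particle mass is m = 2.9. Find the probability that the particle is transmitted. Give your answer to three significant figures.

T = 0.0000313

Since E < V₀ the interior solution is evanescent with decay constant κ = √(2m(V₀ − E))/ℏ = 5.997.
κw = 5.829, sinh(κw) = 170.0.
Matching ψ, ψ′ at both faces gives T = [1 + V₀² sinh²(κw) / (4E(V₀ − E))]⁻¹ = 1/31980 = 0.0000313.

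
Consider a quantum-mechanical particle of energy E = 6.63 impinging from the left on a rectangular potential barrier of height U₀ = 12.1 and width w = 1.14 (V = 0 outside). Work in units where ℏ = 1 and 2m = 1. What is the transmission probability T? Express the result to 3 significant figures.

Since E < U₀ the interior solution is evanescent with decay constant κ = √(2m(U₀ − E))/ℏ = 2.339.
κw = 2.666, sinh(κw) = 7.158.
The exact tunnelling result is T⁻¹ = 1 + U₀² sinh²(κw) / [4E(U₀ − E)] = 52.71, so T = 0.0190.

T = 0.0190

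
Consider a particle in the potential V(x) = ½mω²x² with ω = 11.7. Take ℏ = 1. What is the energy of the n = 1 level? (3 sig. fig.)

E = 17.6

The oscillator eigenvalues are E_n = ℏω(n + ½), so E_1 = 11.7 × 1.5 = 17.55.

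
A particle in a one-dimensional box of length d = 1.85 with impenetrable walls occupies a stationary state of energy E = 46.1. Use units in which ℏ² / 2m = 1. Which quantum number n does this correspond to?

n = 4

For an infinite well E_n = n²π²ℏ²/(2md²), so n = (d/πℏ)√(2mE).
n = (1.85/π) × √(2 × 0.5 × 46.1) = 3.998 → n = 4.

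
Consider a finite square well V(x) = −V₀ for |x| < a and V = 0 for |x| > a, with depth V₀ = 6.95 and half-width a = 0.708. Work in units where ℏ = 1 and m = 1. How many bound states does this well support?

N = 2

Define the well-strength parameter z₀ = (a/ℏ)√(2mV₀) = 0.708 × √(2·1·6.95) = 2.640.
A new bound state (alternating even/odd) appears each time z₀ passes a multiple of π/2, so N = ⌊2z₀/π⌋ + 1 = ⌊1.680⌋ + 1 = 2.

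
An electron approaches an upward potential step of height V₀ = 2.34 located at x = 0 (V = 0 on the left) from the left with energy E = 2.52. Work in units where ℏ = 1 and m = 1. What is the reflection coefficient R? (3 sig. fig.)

R = 0.334

The wavenumbers are k₁ = √(2mE)/ℏ = 2.245 on the left and k₂ = √(2m(E − V₀))/ℏ = 0.6000 on the right.
Continuity of ψ and ψ′ at the step yields the reflection amplitude r = (k₁ − k₂)/(k₁ + k₂) = 0.5782; thus R = |r|² = 0.3343, T = 0.6657.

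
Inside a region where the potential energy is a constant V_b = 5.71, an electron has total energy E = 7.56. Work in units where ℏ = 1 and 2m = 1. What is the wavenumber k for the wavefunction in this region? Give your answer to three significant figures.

With E > V_b the solution is oscillatory, ψ ∝ e^{±ikx} with k = √(2m(E − V_b))/ℏ.
k = √(2 × 0.5 × 1.85) = 1.360.

k = 1.36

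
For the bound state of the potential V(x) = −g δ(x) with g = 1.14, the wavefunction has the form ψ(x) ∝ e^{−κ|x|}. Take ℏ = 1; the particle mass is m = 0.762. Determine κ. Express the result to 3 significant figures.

κ = 0.869

Integrating the TISE across x = 0 gives the cusp condition ψ'(0⁺) − ψ'(0⁻) = −(2mg/ℏ²)ψ(0).
With ψ ∝ e^{−κ|x|} this yields −2κ = −2mg/ℏ², so κ = mg/ℏ² = 0.8687.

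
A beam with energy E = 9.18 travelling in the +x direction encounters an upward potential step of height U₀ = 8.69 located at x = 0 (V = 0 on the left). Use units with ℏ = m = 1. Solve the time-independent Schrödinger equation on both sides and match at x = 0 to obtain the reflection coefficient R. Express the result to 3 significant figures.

On each side the TISE gives plane waves with k = √(2m(E − V))/ℏ: k₁ = √(2·1·9.18) = 4.285, k₂ = √(2·1·0.49) = 0.9899.
Continuity of ψ and ψ′ at the step yields the reflection amplitude r = (k₁ − k₂)/(k₁ + k₂) = 0.6246; thus R = |r|² = 0.3902, T = 0.6098.

R = 0.390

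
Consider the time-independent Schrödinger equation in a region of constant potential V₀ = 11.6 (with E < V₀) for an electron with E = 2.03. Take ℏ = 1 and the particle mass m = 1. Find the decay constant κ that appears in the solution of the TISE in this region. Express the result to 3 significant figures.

Since E < V₀ the TISE in this region is ψ'' = κ²ψ with κ = √(2m(V₀ − E))/ℏ.
κ = √(2 × 1 × 9.57) = 4.375.

κ = 4.37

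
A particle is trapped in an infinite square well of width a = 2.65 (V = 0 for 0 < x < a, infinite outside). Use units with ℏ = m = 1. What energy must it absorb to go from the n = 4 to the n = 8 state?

ΔE = 33.7

E_n = n²π²ℏ²/(2ma²), so ΔE = (8² − 4²) π²ℏ²/(2ma²).
ΔE = 48 × π² / (2 × 1 × 2.65²) = 33.73.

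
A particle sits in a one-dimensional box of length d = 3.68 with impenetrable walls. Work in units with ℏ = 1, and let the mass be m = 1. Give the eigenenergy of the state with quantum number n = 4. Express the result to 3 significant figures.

E = 5.83

Requiring ψ(0) = ψ(d) = 0 quantises k = nπ/d, hence E_n = ℏ²k²/2m = n²π²ℏ²/(2md²).
E_4 = 4² × π² / (2 × 1 × 3.68²) = 5.830.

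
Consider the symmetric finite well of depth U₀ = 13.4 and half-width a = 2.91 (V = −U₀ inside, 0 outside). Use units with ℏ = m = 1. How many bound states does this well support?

The dimensionless depth is z₀ = a√(2mU₀)/ℏ = 2.91 × √(26.80) = 15.06.
A new bound state (alternating even/odd) appears each time z₀ passes a multiple of π/2, so N = ⌊2z₀/π⌋ + 1 = ⌊9.590⌋ + 1 = 10.

N = 10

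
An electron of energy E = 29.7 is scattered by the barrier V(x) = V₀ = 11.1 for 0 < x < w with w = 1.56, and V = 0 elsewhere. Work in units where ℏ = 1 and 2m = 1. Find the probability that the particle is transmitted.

T = 0.990

E > V₀: inside the barrier k₂ = √(2m(E − V₀))/ℏ = 4.313, k₂w = 6.728.
T = [1 + V₀² sin²(k₂w) / (4E(E − V₀))]⁻¹ = 1/1.010 = 0.990.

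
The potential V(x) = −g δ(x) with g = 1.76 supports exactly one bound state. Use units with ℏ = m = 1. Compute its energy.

For x ≠ 0 the bound state is ψ ∝ e^{−κ|x|}; integrating the TISE across the delta gives the cusp condition 2κ = 2mg/ℏ², so κ = 1.760.
Then E = −ℏ²κ²/(2m) = −mg²/(2ℏ²) = -1.549.

E = -1.55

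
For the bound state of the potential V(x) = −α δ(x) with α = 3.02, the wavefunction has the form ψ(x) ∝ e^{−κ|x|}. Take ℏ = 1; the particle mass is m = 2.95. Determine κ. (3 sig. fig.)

Integrate −(ℏ²/2m)ψ'' − αδ(x)ψ = Eψ from −ε to +ε: the ψ'' term gives ψ'(0⁺) − ψ'(0⁻) and the δ term gives −(2mα/ℏ²)ψ(0).
With ψ ∝ e^{−κ|x|} this yields −2κ = −2mα/ℏ², so κ = mα/ℏ² = 8.909.

κ = 8.91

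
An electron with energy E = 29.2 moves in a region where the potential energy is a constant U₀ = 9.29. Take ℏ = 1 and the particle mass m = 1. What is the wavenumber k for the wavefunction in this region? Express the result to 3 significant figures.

With E > U₀ the solution is oscillatory, ψ ∝ e^{±ikx} with k = √(2m(E − U₀))/ℏ.
k = √(2 × 1 × 19.91) = 6.310.

k = 6.31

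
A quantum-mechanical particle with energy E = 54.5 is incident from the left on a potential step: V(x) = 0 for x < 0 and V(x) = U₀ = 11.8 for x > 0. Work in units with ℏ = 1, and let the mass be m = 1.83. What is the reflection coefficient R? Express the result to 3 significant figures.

R = 0.00371

On each side the TISE gives plane waves with k = √(2m(E − V))/ℏ: k₁ = √(2·1.83·54.5) = 14.12, k₂ = √(2·1.83·42.7) = 12.50.
Continuity of ψ and ψ′ at the step yields the reflection amplitude r = (k₁ − k₂)/(k₁ + k₂) = 0.06092; thus R = |r|² = 0.003712, T = 0.9963.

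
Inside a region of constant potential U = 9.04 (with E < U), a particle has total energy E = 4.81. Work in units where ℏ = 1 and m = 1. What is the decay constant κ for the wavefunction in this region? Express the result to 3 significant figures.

κ = 2.91

Since E < U the TISE in this region is ψ'' = κ²ψ with κ = √(2m(U − E))/ℏ.
κ = √(2 × 1 × 4.23) = 2.909.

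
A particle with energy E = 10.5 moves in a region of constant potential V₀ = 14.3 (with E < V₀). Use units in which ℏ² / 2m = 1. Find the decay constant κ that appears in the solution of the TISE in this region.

κ = 1.95

Since E < V₀ the TISE in this region is ψ'' = κ²ψ with κ = √(2m(V₀ − E))/ℏ.
κ = √(2 × 0.5 × 3.8) = 1.949.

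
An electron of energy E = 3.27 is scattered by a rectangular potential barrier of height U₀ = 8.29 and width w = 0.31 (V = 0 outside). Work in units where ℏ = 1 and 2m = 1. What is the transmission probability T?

E < U₀: inside the barrier ψ ∝ e^{±κx} with κ = √(2m(U₀ − E))/ℏ = 2.241.
κw = 0.6946, sinh(κw) = 0.7518.
Matching ψ, ψ′ at both faces gives T = [1 + U₀² sinh²(κw) / (4E(U₀ − E))]⁻¹ = 1/1.592 = 0.628.

T = 0.628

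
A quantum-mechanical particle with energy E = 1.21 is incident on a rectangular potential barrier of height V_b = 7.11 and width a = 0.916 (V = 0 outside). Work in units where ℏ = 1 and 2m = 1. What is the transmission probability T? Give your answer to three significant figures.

T = 0.0263

E < V_b: inside the barrier ψ ∝ e^{±κx} with κ = √(2m(V_b − E))/ℏ = 2.429.
κa = 2.225, sinh(κa) = 4.573.
Matching ψ, ψ′ at both faces gives T = [1 + V_b² sinh²(κa) / (4E(V_b − E))]⁻¹ = 1/38.01 = 0.0263.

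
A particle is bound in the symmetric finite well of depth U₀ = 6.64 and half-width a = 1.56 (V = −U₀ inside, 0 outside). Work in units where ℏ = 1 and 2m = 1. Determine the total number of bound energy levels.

N = 3

Define the well-strength parameter z₀ = (a/ℏ)√(2mU₀) = 1.56 × √(2·0.5·6.64) = 4.020.
The even/odd transcendental equations gain one root per π/2 in z₀, giving N = 1 + ⌊2z₀/π⌋ = 1 + ⌊2.559⌋ = 3.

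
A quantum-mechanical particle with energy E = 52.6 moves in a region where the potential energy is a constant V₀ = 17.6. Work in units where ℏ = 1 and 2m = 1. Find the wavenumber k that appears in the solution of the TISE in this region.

k = 5.92

With E > V₀ the solution is oscillatory, ψ ∝ e^{±ikx} with k = √(2m(E − V₀))/ℏ.
k = √(2 × 0.5 × 35) = 5.916.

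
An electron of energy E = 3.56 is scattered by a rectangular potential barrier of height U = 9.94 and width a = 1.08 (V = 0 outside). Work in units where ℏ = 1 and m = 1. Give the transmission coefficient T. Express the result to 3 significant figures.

T = 0.00164

E < U: inside the barrier ψ ∝ e^{±κx} with κ = √(2m(U − E))/ℏ = 3.572.
κa = 3.858, sinh(κa) = 23.67.
Matching ψ, ψ′ at both faces gives T = [1 + U² sinh²(κa) / (4E(U − E))]⁻¹ = 1/610.4 = 0.00164.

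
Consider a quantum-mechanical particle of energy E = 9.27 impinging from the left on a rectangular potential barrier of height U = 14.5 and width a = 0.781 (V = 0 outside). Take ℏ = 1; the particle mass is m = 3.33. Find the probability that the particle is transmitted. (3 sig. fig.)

E < U: inside the barrier ψ ∝ e^{±κx} with κ = √(2m(U − E))/ℏ = 5.902.
κa = 4.609, sinh(κa) = 50.20.
Matching ψ, ψ′ at both faces gives T = [1 + U² sinh²(κa) / (4E(U − E))]⁻¹ = 1/2734 = 0.000366.

T = 0.000366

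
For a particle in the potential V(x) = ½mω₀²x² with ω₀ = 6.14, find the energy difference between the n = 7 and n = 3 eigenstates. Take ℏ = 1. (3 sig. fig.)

E_n = ℏω₀(n + ½), so ΔE = (7 − 3) ℏω₀ = 4 × 6.14 = 24.56.

ΔE = 24.6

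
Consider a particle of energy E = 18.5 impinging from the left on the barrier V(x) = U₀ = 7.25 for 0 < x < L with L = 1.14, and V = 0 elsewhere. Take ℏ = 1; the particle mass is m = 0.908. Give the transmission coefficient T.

Above the barrier the interior wavenumber is k₂ = √(2m(E − U₀))/ℏ = 4.520, giving phase k₂L = 5.153.
Matching at both interfaces gives T⁻¹ = 1 + U₀² sin²(k₂L) / [4E(E − U₀)] = 1.052, hence T = 0.951.

T = 0.951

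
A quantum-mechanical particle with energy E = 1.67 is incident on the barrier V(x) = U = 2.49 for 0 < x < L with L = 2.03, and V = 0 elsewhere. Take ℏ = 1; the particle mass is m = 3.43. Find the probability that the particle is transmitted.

Since E < U the interior solution is evanescent with decay constant κ = √(2m(U − E))/ℏ = 2.372.
κL = 4.815, sinh(κL) = 61.65.
Matching ψ, ψ′ at both faces gives T = [1 + U² sinh²(κL) / (4E(U − E))]⁻¹ = 1/4303 = 0.000232.

T = 0.000232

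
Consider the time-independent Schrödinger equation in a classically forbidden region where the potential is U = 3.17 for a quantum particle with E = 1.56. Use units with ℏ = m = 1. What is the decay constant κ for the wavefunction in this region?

κ = 1.79

Since E < U the TISE in this region is ψ'' = κ²ψ with κ = √(2m(U − E))/ℏ.
κ = √(2 × 1 × 1.61) = 1.794.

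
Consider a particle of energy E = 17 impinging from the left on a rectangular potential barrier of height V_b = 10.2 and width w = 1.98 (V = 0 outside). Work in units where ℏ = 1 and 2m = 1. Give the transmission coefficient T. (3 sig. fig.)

T = 0.846

Above the barrier the interior wavenumber is k₂ = √(2m(E − V_b))/ℏ = 2.608, giving phase k₂w = 5.163.
Matching at both interfaces gives T⁻¹ = 1 + V_b² sin²(k₂w) / [4E(E − V_b)] = 1.182, hence T = 0.846.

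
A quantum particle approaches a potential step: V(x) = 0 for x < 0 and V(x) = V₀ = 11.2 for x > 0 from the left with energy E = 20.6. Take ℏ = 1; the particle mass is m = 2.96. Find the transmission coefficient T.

On each side the TISE gives plane waves with k = √(2m(E − V))/ℏ: k₁ = √(2·2.96·20.6) = 11.04, k₂ = √(2·2.96·9.4) = 7.460.
Continuity of ψ and ψ′ at the step yields the reflection amplitude r = (k₁ − k₂)/(k₁ + k₂) = 0.1937; thus R = |r|² = 0.03751, T = 0.9625.

T = 0.962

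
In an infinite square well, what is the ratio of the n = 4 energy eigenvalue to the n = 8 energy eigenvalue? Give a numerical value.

Since E_n ∝ n², the ratio is (4/8)² = 0.25.

0.25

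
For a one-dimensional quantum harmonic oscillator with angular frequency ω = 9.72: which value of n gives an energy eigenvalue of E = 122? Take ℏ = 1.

E_n = ℏω(n + ½) ⇒ n = E/(ℏω) − ½ = 122/9.72 − 0.5 = 12.051 → n = 12.

n = 12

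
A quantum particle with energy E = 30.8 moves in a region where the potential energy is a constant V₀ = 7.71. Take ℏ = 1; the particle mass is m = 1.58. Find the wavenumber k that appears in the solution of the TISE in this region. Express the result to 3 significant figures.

With E > V₀ the solution is oscillatory, ψ ∝ e^{±ikx} with k = √(2m(E − V₀))/ℏ.
k = √(2 × 1.58 × 23.09) = 8.542.

k = 8.54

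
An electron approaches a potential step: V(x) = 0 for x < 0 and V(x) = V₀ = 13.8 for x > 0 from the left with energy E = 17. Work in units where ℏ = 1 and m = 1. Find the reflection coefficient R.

R = 0.156

The wavenumbers are k₁ = √(2mE)/ℏ = 5.831 on the left and k₂ = √(2m(E − V₀))/ℏ = 2.530 on the right.
Matching ψ and ψ′ at x = 0 gives r = (k₁ − k₂)/(k₁ + k₂), so R = r² = 0.1559 and T = 1 − R = 0.8441.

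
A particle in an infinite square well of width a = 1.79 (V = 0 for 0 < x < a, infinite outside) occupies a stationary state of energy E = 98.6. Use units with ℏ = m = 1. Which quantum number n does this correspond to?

n = 8

For an infinite well E_n = n²π²ℏ²/(2ma²), so n = (a/πℏ)√(2mE).
n = (1.79/π) × √(2 × 1 × 98.6) = 8.001 → n = 8.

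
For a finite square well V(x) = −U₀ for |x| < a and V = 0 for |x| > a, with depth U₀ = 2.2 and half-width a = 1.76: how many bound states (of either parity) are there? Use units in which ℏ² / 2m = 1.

N = 2

The dimensionless depth is z₀ = a√(2mU₀)/ℏ = 1.76 × √(2.200) = 2.611.
A new bound state (alternating even/odd) appears each time z₀ passes a multiple of π/2, so N = ⌊2z₀/π⌋ + 1 = ⌊1.662⌋ + 1 = 2.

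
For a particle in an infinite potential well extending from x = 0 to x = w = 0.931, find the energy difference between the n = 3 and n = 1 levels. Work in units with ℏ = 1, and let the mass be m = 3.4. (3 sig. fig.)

E_n = n²π²ℏ²/(2mw²), so ΔE = (3² − 1²) π²ℏ²/(2mw²).
ΔE = 8 × π² / (2 × 3.4 × 0.931²) = 13.40.

ΔE = 13.4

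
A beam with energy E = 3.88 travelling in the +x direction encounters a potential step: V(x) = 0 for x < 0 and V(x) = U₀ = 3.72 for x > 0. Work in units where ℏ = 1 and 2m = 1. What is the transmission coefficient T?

The wavenumbers are k₁ = √(2mE)/ℏ = 1.970 on the left and k₂ = √(2m(E − U₀))/ℏ = 0.4000 on the right.
Matching ψ and ψ′ at x = 0 gives r = (k₁ − k₂)/(k₁ + k₂), so R = r² = 0.4388 and T = 1 − R = 0.5612.

T = 0.561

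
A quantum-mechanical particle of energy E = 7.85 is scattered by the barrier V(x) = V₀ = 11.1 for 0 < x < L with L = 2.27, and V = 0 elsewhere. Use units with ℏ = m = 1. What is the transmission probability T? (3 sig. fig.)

T = 0.0000311

Since E < V₀ the interior solution is evanescent with decay constant κ = √(2m(V₀ − E))/ℏ = 2.550.
κL = 5.787, sinh(κL) = 163.1.
Matching ψ, ψ′ at both faces gives T = [1 + V₀² sinh²(κL) / (4E(V₀ − E))]⁻¹ = 1/32110 = 0.0000311.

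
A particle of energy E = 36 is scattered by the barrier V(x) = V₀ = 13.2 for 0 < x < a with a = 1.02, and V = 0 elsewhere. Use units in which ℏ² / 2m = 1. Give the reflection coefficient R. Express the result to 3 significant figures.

R = 0.0492

E > V₀: inside the barrier k₂ = √(2m(E − V₀))/ℏ = 4.775, k₂a = 4.870.
Matching at both interfaces gives T⁻¹ = 1 + V₀² sin²(k₂a) / [4E(E − V₀)] = 1.052, hence T = 0.951.
R = 1 − T = 0.0492.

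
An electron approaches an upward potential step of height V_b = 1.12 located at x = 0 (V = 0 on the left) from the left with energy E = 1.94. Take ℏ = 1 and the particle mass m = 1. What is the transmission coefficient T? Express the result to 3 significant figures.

T = 0.955

The wavenumbers are k₁ = √(2mE)/ℏ = 1.970 on the left and k₂ = √(2m(E − V_b))/ℏ = 1.281 on the right.
Continuity of ψ and ψ′ at the step yields the reflection amplitude r = (k₁ − k₂)/(k₁ + k₂) = 0.2120; thus R = |r|² = 0.04495, T = 0.9550.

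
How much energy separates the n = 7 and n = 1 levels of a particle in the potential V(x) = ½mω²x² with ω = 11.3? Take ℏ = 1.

E_n = ℏω(n + ½), so ΔE = (7 − 1) ℏω = 6 × 11.3 = 67.80.

ΔE = 67.8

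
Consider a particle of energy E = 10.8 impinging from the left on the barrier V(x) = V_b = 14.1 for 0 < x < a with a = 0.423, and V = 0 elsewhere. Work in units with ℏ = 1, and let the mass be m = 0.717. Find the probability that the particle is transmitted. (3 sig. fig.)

T = 0.392

Since E < V_b the interior solution is evanescent with decay constant κ = √(2m(V_b − E))/ℏ = 2.175.
κa = 0.9202, sinh(κa) = 1.056.
Matching ψ, ψ′ at both faces gives T = [1 + V_b² sinh²(κa) / (4E(V_b − E))]⁻¹ = 1/2.554 = 0.392.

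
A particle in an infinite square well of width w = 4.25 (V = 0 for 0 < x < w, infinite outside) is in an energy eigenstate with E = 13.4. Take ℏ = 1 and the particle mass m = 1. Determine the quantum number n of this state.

From E_n = n²π²ℏ²/(2mw²) invert to n = √(2mw²E)/(πℏ).
n = (4.25/π) × √(2 × 1 × 13.4) = 7.003 → n = 7.

n = 7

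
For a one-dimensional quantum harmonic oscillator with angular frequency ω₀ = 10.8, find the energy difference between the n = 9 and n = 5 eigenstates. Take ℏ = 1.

ΔE = 43.2

E_n = ℏω₀(n + ½), so ΔE = (9 − 5) ℏω₀ = 4 × 10.8 = 43.20.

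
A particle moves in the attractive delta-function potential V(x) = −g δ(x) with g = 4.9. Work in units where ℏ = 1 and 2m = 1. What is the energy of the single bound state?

E = -6.00

The bound state is ψ(x) = √κ e^{−κ|x|}. The derivative jump ψ'(0⁺) − ψ'(0⁻) = −(2mg/ℏ²)ψ(0) fixes κ = mg/ℏ² = 2.450.
Then E = −ℏ²κ²/(2m) = −mg²/(2ℏ²) = -6.003.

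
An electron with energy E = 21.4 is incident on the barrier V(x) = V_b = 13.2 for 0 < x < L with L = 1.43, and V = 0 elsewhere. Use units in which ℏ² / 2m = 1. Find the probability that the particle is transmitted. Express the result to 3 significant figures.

Above the barrier the interior wavenumber is k₂ = √(2m(E − V_b))/ℏ = 2.864, giving phase k₂L = 4.095.
T = [1 + V_b² sin²(k₂L) / (4E(E − V_b))]⁻¹ = 1/1.165 = 0.858.

T = 0.858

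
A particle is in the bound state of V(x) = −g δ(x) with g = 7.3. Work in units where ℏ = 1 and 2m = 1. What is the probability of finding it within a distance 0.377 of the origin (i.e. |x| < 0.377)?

P = 0.936

The normalised bound state is ψ = √κ e^{−κ|x|} with κ = mg/ℏ² = 3.650.
P(|x| < d) = ∫_{−d}^{d} κ e^{−2κ|x|} dx = 1 − e^{−2κd} = 1 − e^{−2.752} = 0.9362.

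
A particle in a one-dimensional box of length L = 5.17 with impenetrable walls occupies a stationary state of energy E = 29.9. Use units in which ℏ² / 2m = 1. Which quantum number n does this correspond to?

n = 9

For an infinite well E_n = n²π²ℏ²/(2mL²), so n = (L/πℏ)√(2mE).
n = (5.17/π) × √(2 × 0.5 × 29.9) = 8.999 → n = 9.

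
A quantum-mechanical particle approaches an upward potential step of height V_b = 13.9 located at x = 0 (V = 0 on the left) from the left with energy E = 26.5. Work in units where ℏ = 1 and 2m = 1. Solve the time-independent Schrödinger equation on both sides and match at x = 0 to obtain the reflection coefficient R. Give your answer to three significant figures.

R = 0.0338

On each side the TISE gives plane waves with k = √(2m(E − V))/ℏ: k₁ = √(2·½·26.5) = 5.148, k₂ = √(2·½·12.6) = 3.550.
Continuity of ψ and ψ′ at the step yields the reflection amplitude r = (k₁ − k₂)/(k₁ + k₂) = 0.1838; thus R = |r|² = 0.03376, T = 0.9662.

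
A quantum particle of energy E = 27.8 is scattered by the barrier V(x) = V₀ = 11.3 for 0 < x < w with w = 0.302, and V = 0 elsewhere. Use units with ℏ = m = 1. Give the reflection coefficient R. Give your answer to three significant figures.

R = 0.0634

Above the barrier the interior wavenumber is k₂ = √(2m(E − V₀))/ℏ = 5.745, giving phase k₂w = 1.735.
T = [1 + V₀² sin²(k₂w) / (4E(E − V₀))]⁻¹ = 1/1.068 = 0.937.
R = 1 − T = 0.0634.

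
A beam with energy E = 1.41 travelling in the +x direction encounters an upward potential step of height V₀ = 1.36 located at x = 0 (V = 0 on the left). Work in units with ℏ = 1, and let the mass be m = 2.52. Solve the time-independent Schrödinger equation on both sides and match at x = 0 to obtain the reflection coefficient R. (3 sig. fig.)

On each side the TISE gives plane waves with k = √(2m(E − V))/ℏ: k₁ = √(2·2.52·1.41) = 2.666, k₂ = √(2·2.52·0.05) = 0.5020.
Matching ψ and ψ′ at x = 0 gives r = (k₁ − k₂)/(k₁ + k₂), so R = r² = 0.4666 and T = 1 − R = 0.5334.

R = 0.467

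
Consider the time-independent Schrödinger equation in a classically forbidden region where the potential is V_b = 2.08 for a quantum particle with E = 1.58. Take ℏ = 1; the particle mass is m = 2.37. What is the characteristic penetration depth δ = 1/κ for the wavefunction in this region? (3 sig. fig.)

Since E < V_b the TISE in this region is ψ'' = κ²ψ with κ = √(2m(V_b − E))/ℏ.
κ = √(2 × 2.37 × 0.5) = 1.539. The penetration depth is δ = 1/κ = 0.650.

δ = 0.650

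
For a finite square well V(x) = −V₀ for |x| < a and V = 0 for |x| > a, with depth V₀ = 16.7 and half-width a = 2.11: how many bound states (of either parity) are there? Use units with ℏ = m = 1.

Define the well-strength parameter z₀ = (a/ℏ)√(2mV₀) = 2.11 × √(2·1·16.7) = 12.19.
The even/odd transcendental equations gain one root per π/2 in z₀, giving N = 1 + ⌊2z₀/π⌋ = 1 + ⌊7.763⌋ = 8.

N = 8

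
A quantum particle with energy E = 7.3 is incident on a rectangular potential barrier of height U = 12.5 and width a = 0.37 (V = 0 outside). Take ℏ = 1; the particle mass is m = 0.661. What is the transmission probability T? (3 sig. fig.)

Since E < U the interior solution is evanescent with decay constant κ = √(2m(U − E))/ℏ = 2.622.
κa = 0.9701, sinh(κa) = 1.130.
Matching ψ, ψ′ at both faces gives T = [1 + U² sinh²(κa) / (4E(U − E))]⁻¹ = 1/2.313 = 0.432.

T = 0.432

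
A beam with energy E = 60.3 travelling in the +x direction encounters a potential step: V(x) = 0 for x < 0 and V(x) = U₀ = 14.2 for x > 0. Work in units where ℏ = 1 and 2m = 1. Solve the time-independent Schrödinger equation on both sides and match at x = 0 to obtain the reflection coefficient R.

R = 0.00449

The wavenumbers are k₁ = √(2mE)/ℏ = 7.765 on the left and k₂ = √(2m(E − U₀))/ℏ = 6.790 on the right.
Continuity of ψ and ψ′ at the step yields the reflection amplitude r = (k₁ − k₂)/(k₁ + k₂) = 0.06703; thus R = |r|² = 0.004493, T = 0.9955.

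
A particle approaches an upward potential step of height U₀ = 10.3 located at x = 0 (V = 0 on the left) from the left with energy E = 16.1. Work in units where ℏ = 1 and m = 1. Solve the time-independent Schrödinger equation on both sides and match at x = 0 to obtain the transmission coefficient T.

The wavenumbers are k₁ = √(2mE)/ℏ = 5.675 on the left and k₂ = √(2m(E − U₀))/ℏ = 3.406 on the right.
Continuity of ψ and ψ′ at the step yields the reflection amplitude r = (k₁ − k₂)/(k₁ + k₂) = 0.2498; thus R = |r|² = 0.06242, T = 0.9376.

T = 0.938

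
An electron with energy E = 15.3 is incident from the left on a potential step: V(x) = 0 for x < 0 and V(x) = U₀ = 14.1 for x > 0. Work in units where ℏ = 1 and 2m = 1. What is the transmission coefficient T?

On each side the TISE gives plane waves with k = √(2m(E − V))/ℏ: k₁ = √(2·½·15.3) = 3.912, k₂ = √(2·½·1.2) = 1.095.
Continuity of ψ and ψ′ at the step yields the reflection amplitude r = (k₁ − k₂)/(k₁ + k₂) = 0.5624; thus R = |r|² = 0.3163, T = 0.6837.

T = 0.684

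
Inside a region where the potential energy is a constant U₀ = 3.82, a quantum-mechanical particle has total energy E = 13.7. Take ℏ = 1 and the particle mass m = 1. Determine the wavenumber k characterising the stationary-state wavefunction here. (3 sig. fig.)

With E > U₀ the solution is oscillatory, ψ ∝ e^{±ikx} with k = √(2m(E − U₀))/ℏ.
k = √(2 × 1 × 9.88) = 4.445.

k = 4.45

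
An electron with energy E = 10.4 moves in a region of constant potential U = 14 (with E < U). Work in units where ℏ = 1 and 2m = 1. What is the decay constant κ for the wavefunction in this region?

Since E < U the TISE in this region is ψ'' = κ²ψ with κ = √(2m(U − E))/ℏ.
κ = √(2 × 0.5 × 3.6) = 1.897.

κ = 1.90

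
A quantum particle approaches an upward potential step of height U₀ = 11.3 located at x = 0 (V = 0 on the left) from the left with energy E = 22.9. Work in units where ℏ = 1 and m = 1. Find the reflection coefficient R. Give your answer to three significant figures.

R = 0.0284

The wavenumbers are k₁ = √(2mE)/ℏ = 6.768 on the left and k₂ = √(2m(E − U₀))/ℏ = 4.817 on the right.
Continuity of ψ and ψ′ at the step yields the reflection amplitude r = (k₁ − k₂)/(k₁ + k₂) = 0.1684; thus R = |r|² = 0.02836, T = 0.9716.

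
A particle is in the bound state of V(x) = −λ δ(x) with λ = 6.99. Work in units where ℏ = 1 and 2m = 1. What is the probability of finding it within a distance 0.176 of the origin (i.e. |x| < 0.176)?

P = 0.708

The normalised bound state is ψ = √κ e^{−κ|x|} with κ = mλ/ℏ² = 3.495.
P(|x| < d) = ∫_{−d}^{d} κ e^{−2κ|x|} dx = 1 − e^{−2κd} = 1 − e^{−1.230} = 0.7078.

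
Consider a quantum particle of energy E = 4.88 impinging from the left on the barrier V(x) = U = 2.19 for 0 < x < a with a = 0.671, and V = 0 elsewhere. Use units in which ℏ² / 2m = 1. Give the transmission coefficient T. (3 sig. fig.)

T = 0.932

E > U: inside the barrier k₂ = √(2m(E − U))/ℏ = 1.640, k₂a = 1.101.
T = [1 + U² sin²(k₂a) / (4E(E − U))]⁻¹ = 1/1.073 = 0.932.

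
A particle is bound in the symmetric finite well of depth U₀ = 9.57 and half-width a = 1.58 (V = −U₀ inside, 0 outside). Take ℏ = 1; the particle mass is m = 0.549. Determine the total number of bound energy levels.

N = 4

Define the well-strength parameter z₀ = (a/ℏ)√(2mU₀) = 1.58 × √(2·0.549·9.57) = 5.122.
A new bound state (alternating even/odd) appears each time z₀ passes a multiple of π/2, so N = ⌊2z₀/π⌋ + 1 = ⌊3.261⌋ + 1 = 4.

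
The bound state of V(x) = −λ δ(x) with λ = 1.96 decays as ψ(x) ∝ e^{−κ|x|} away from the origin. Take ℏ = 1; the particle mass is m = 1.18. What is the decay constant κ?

Integrate −(ℏ²/2m)ψ'' − λδ(x)ψ = Eψ from −ε to +ε: the ψ'' term gives ψ'(0⁺) − ψ'(0⁻) and the δ term gives −(2mλ/ℏ²)ψ(0).
With ψ ∝ e^{−κ|x|} this yields −2κ = −2mλ/ℏ², so κ = mλ/ℏ² = 2.313.

κ = 2.31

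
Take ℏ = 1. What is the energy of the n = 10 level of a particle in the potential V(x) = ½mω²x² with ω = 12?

Using E_n = (n + ½)ℏω: E_10 = 10.5 × 12 = 126.0.

E = 126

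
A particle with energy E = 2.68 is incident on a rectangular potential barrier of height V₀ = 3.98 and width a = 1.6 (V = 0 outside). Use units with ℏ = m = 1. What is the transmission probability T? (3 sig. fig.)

T = 0.0200

E < V₀: inside the barrier ψ ∝ e^{±κx} with κ = √(2m(V₀ − E))/ℏ = 1.612.
κa = 2.580, sinh(κa) = 6.560.
The exact tunnelling result is T⁻¹ = 1 + V₀² sinh²(κa) / [4E(V₀ − E)] = 49.92, so T = 0.0200.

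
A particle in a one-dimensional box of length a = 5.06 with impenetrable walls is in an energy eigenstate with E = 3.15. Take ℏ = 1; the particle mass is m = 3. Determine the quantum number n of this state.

For an infinite well E_n = n²π²ℏ²/(2ma²), so n = (a/πℏ)√(2mE).
n = (5.06/π) × √(2 × 3 × 3.15) = 7.002 → n = 7.

n = 7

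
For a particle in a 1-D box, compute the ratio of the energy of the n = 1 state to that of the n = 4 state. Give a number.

E_n = n²π²ℏ²/(2mL²) so the ratio is n₂²/n₁² = 1/16 = 0.0625.

0.0625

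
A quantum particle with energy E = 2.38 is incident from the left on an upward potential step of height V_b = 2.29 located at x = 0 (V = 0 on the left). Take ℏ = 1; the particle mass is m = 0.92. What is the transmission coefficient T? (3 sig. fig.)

T = 0.545

On each side the TISE gives plane waves with k = √(2m(E − V))/ℏ: k₁ = √(2·0.92·2.38) = 2.093, k₂ = √(2·0.92·0.09) = 0.4069.
Continuity of ψ and ψ′ at the step yields the reflection amplitude r = (k₁ − k₂)/(k₁ + k₂) = 0.6744; thus R = |r|² = 0.4548, T = 0.5452.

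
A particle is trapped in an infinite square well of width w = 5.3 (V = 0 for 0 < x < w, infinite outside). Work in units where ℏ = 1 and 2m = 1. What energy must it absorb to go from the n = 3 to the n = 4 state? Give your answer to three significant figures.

E_n = n²π²ℏ²/(2mw²), so ΔE = (4² − 3²) π²ℏ²/(2mw²).
ΔE = 7 × π² / (2 × 0.5 × 5.3²) = 2.459.

ΔE = 2.46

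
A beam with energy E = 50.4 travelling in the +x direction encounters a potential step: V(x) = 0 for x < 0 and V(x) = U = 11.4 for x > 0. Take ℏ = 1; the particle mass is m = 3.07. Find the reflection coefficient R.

On each side the TISE gives plane waves with k = √(2m(E − V))/ℏ: k₁ = √(2·3.07·50.4) = 17.59, k₂ = √(2·3.07·39) = 15.47.
Matching ψ and ψ′ at x = 0 gives r = (k₁ − k₂)/(k₁ + k₂), so R = r² = 0.004099 and T = 1 − R = 0.9959.

R = 0.00410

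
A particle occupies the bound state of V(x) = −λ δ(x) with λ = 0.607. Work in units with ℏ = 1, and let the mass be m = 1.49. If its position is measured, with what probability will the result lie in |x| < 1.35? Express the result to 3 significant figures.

P = 0.913

The normalised bound state is ψ = √κ e^{−κ|x|} with κ = mλ/ℏ² = 0.9044.
P(|x| < d) = ∫_{−d}^{d} κ e^{−2κ|x|} dx = 1 − e^{−2κd} = 1 − e^{−2.442} = 0.9130.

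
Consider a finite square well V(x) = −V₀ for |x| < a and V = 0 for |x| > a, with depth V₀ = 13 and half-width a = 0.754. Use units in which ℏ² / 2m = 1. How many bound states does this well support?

The dimensionless depth is z₀ = a√(2mV₀)/ℏ = 0.754 × √(13.00) = 2.719.
The even/odd transcendental equations gain one root per π/2 in z₀, giving N = 1 + ⌊2z₀/π⌋ = 1 + ⌊1.731⌋ = 2.

N = 2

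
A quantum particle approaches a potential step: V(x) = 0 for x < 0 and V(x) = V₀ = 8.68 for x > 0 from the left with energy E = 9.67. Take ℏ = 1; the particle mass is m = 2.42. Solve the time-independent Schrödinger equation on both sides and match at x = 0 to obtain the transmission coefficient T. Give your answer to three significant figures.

On each side the TISE gives plane waves with k = √(2m(E − V))/ℏ: k₁ = √(2·2.42·9.67) = 6.841, k₂ = √(2·2.42·0.99) = 2.189.
Continuity of ψ and ψ′ at the step yields the reflection amplitude r = (k₁ − k₂)/(k₁ + k₂) = 0.5152; thus R = |r|² = 0.2654, T = 0.7346.

T = 0.735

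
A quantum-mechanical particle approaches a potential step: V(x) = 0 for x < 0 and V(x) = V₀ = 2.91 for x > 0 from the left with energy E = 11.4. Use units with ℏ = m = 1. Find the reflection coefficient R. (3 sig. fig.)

The wavenumbers are k₁ = √(2mE)/ℏ = 4.775 on the left and k₂ = √(2m(E − V₀))/ℏ = 4.121 on the right.
Continuity of ψ and ψ′ at the step yields the reflection amplitude r = (k₁ − k₂)/(k₁ + k₂) = 0.07355; thus R = |r|² = 0.005409, T = 0.9946.

R = 0.00541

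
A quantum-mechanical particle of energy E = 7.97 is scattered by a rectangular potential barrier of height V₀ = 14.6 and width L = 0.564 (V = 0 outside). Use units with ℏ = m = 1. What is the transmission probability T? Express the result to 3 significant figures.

T = 0.0632

E < V₀: inside the barrier ψ ∝ e^{±κx} with κ = √(2m(V₀ − E))/ℏ = 3.641.
κL = 2.054, sinh(κL) = 3.834.
Matching ψ, ψ′ at both faces gives T = [1 + V₀² sinh²(κL) / (4E(V₀ − E))]⁻¹ = 1/15.83 = 0.0632.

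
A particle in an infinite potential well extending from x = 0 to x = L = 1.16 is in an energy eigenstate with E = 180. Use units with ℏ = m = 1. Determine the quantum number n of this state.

For an infinite well E_n = n²π²ℏ²/(2mL²), so n = (L/πℏ)√(2mE).
n = (1.16/π) × √(2 × 1 × 180) = 7.006 → n = 7.

n = 7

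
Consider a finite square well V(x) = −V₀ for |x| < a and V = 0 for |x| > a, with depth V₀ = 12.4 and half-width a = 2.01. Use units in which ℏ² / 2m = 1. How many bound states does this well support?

N = 5

The dimensionless depth is z₀ = a√(2mV₀)/ℏ = 2.01 × √(12.40) = 7.078.
The even/odd transcendental equations gain one root per π/2 in z₀, giving N = 1 + ⌊2z₀/π⌋ = 1 + ⌊4.506⌋ = 5.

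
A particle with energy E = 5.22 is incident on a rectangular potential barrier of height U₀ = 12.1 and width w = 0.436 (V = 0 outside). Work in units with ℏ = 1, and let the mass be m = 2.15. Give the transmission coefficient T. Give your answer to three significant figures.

T = 0.0336

E < U₀: inside the barrier ψ ∝ e^{±κx} with κ = √(2m(U₀ − E))/ℏ = 5.439.
κw = 2.371, sinh(κw) = 5.310.
Matching ψ, ψ′ at both faces gives T = [1 + U₀² sinh²(κw) / (4E(U₀ − E))]⁻¹ = 1/29.73 = 0.0336.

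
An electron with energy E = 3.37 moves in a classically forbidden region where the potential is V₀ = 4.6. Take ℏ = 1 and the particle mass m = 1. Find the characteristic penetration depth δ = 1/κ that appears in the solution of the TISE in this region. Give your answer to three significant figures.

δ = 0.638

Since E < V₀ the TISE in this region is ψ'' = κ²ψ with κ = √(2m(V₀ − E))/ℏ.
κ = √(2 × 1 × 1.23) = 1.568. The penetration depth is δ = 1/κ = 0.638.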